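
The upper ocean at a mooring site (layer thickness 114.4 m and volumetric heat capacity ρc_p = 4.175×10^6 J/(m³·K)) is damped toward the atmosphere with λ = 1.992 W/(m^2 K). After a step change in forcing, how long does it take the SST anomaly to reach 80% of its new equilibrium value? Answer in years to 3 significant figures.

12.2 years

Areal heat capacity C = ρc_p × D = 4.175×10^6 × 114.4 = 4.78×10^8 J/(m²·K).
τ = C / λ = 4.78×10^8 / 1.992 = 2.40×10^8 s.
Fraction reached: 1 − e^(−t/τ) = 0.80 ⇒ t = −τ ln(1 − 0.80) = τ × 1.61.
t = 3.86×10^8 s = 12.2 years.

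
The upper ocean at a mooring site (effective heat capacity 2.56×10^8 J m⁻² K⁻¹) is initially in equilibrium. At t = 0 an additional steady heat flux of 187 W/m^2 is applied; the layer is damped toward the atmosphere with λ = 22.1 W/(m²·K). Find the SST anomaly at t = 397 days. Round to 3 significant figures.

8.02 K

Areal heat capacity C = 2.56×10^8 J m⁻² K⁻¹ (given).
τ = C / λ = 2.56×10^8 / 22.1 = 1.16×10^7 s.
Equilibrium anomaly ΔT_eq = F / λ = 187 / 22.1 = 8.46 K.
t = 397 days = 3.43×10^7 s, so t/τ = 2.96.
ΔT(t) = ΔT_eq (1 − e^(−t/τ)) = 8.46 × (1 − e^−2.96) = 8.02 K.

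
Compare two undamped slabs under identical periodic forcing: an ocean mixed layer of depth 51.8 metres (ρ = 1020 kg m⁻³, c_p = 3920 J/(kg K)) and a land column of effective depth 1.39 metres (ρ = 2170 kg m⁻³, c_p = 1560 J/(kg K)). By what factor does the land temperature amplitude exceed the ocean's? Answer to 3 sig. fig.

44.0

C_ocean = 1020 × 3920 × 51.8 = 2.07×10^8 J/(m²·K).
C_land = 2170 × 1560 × 1.39 = 4.71×10^6 J/(m²·K).
Undamped amplitude ∝ 1/C, so A_land/A_ocean = C_ocean/C_land = 44.0.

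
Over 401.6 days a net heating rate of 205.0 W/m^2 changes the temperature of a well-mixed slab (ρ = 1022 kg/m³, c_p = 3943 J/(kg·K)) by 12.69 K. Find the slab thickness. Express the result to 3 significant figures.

Heat input Q = F Δt = 205.0 × 3.47×10^7 s = 7.11×10^9 J/m².
Required areal heat capacity C = Q / ΔT = 5.61×10^8 J/(m²·K).
Depth D = C / (ρ c_p) = 5.61×10^8 / (1022 × 3943) = 139 m.

139 m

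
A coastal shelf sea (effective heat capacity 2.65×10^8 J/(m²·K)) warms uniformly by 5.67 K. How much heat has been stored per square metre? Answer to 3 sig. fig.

1.50×10^9

Areal heat capacity C = 2.65×10^8 J/(m²·K) (given).
ΔQ = C ΔT = 2.65×10^8 × 5.67 = 1.50×10^9 J/m².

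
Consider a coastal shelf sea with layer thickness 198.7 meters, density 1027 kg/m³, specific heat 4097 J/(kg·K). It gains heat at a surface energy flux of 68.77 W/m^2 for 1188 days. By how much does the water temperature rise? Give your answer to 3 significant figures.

Areal heat capacity C = ρ c_p D = 1027 × 4097 × 198.7 = 8.36×10^8 J/(m²·K).
Net heat input Q = F Δt = 68.77 × (1188 days × 86400 s/day) = 7.06×10^9 J/m².
ΔT = Q / C = 7.06×10^9 / 8.36×10^8 = 8.44 K.

8.44 K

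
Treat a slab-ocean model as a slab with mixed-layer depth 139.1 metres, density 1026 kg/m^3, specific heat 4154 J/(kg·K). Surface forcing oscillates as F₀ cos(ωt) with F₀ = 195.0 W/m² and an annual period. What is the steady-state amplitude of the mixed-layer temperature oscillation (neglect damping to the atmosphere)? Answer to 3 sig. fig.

Areal heat capacity C = ρ c_p D = 1026 × 4154 × 139.1 = 5.93×10^8 J/(m²·K).
Angular frequency ω = 2π / T = 2π / 3.15×10^7 s = 1.99×10^-7 s⁻¹.
Cω = 5.93×10^8 × 1.99×10^-7 = 118 W/(m²·K).
Amplitude A = F₀ / (Cω) = 195.0 / 118 = 1.65 K.

1.65 K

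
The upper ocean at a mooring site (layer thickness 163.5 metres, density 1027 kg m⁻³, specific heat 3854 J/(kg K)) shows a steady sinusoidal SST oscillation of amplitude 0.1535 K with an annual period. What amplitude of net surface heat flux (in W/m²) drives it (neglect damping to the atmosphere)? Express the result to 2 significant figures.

Areal heat capacity C = ρ c_p D = 1027 × 3854 × 163.5 = 6.47×10^8 J/(m²·K).
ω = 2π / 3.15×10^7 s = 1.99×10^-7 s⁻¹.
Cω = 6.47×10^8 × 1.99×10^-7 = 129 W/(m²·K).
F₀ = A × Cω = 0.1535 × 129 = 19.8 W/m².

20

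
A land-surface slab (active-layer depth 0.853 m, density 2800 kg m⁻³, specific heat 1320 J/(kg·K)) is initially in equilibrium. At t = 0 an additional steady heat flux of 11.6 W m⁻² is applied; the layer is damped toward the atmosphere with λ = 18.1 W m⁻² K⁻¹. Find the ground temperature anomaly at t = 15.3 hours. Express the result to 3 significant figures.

0.174 K

Areal heat capacity C = ρ c_p D = 2800 × 1320 × 0.853 = 3.15×10^6 J/(m²·K).
τ = C / λ = 3.15×10^6 / 18.1 = 1.74×10^5 s.
Equilibrium anomaly ΔT_eq = F / λ = 11.6 / 18.1 = 0.641 K.
t = 15.3 hours = 55100 s, so t/τ = 0.316.
ΔT(t) = ΔT_eq (1 − e^(−t/τ)) = 0.641 × (1 − e^−0.316) = 0.174 K.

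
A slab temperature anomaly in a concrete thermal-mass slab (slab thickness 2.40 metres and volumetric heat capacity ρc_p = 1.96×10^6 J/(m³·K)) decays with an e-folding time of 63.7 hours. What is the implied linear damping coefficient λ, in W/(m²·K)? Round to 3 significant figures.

20.5

Areal heat capacity C = ρc_p × D = 1.96×10^6 × 2.40 = 4.70×10^6 J/(m²·K).
τ = 63.7 hours = 2.29×10^5 s.
λ = C / τ = 4.70×10^6 / 2.29×10^5 = 20.5 W/(m²·K).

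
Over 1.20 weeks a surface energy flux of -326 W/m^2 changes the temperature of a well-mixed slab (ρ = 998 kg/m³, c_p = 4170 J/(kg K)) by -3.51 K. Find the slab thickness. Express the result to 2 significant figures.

Heat input Q = F Δt = -326 × 7.26×10^5 s = -2.37×10^8 J/m².
Required areal heat capacity C = Q / ΔT = 6.74×10^7 J/(m²·K).
Depth D = C / (ρ c_p) = 6.74×10^7 / (998 × 4170) = 16.2 m.

16 m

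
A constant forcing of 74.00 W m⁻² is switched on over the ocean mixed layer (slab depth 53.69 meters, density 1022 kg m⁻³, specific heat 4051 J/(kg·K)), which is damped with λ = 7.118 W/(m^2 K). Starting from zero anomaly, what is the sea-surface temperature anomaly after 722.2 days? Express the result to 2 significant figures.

Areal heat capacity C = ρ c_p D = 1022 × 4051 × 53.69 = 2.22×10^8 J m⁻² K⁻¹.
τ = C / λ = 2.22×10^8 / 7.118 = 3.12×10^7 s.
Equilibrium anomaly ΔT_eq = F / λ = 74.00 / 7.118 = 10.4 K.
t = 722.2 days = 6.24×10^7 s, so t/τ = 2.00.
ΔT(t) = ΔT_eq (1 − e^(−t/τ)) = 10.4 × (1 − e^−2.00) = 8.99 K.

9.0 K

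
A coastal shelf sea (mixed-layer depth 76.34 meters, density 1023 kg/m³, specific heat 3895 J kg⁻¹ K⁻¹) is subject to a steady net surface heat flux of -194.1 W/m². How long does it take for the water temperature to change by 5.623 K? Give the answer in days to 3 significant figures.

102 days

Areal heat capacity C = ρ c_p D = 1023 × 3895 × 76.34 = 3.04×10^8 J/(m²·K).
Time required: Δt = C ΔT / F = 3.04×10^8 × -5.623 / -194.1 = 8.81×10^6 s.
In days: 8.81×10^6 s / (86400 s/day) = 102 days.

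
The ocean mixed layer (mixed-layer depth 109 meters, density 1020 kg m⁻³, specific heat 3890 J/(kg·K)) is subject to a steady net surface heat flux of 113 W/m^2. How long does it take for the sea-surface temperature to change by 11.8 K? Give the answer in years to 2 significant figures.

Areal heat capacity C = ρ c_p D = 1020 × 3890 × 109 = 4.32×10^8 J/(m²·K).
Time required: Δt = C ΔT / F = 4.32×10^8 × 11.8 / 113 = 4.52×10^7 s.
In years: 4.52×10^7 s / (3.156×10^7 s/year) = 1.43 years.

1.4 years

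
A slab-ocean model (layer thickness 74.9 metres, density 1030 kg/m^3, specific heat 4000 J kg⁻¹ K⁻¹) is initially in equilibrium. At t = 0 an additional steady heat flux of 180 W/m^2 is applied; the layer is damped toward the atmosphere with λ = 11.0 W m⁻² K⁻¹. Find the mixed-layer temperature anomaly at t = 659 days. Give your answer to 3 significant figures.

14.2 K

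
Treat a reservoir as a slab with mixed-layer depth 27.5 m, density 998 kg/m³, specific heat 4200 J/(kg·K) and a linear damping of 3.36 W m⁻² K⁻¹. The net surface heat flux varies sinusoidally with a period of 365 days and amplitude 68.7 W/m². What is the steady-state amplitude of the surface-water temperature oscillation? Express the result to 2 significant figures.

Areal heat capacity C = ρ c_p D = 998 × 4200 × 27.5 = 1.15×10^8 J m⁻² K⁻¹.
Angular frequency ω = 2π / T = 2π / 3.15×10^7 s = 1.99×10^-7 s⁻¹.
√((Cω)² + λ²) = √((23.0)² + 3.36²) = 23.2 W/(m²·K).
Amplitude A = F₀ / √((Cω)²+λ²) = 68.7 / 23.2 = 2.96 K.

3.0 K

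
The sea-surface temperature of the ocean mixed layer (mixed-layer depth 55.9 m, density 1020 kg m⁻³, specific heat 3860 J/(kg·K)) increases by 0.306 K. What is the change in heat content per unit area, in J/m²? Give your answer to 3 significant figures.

6.73×10^7

Areal heat capacity C = ρ c_p D = 1020 × 3860 × 55.9 = 2.20×10^8 J m⁻² K⁻¹.
ΔQ = C ΔT = 2.20×10^8 × 0.306 = 6.73×10^7 J/m².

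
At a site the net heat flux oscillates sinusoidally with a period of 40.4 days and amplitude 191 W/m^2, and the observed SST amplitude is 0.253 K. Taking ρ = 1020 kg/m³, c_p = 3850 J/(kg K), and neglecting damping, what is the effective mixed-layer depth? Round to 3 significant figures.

ω = 2π / 3.49×10^6 s = 1.80×10^-6 s⁻¹.
Required C = F₀ / (A ω) = 191 / (0.253 × 1.80×10^-6) = 4.19×10^8 J/(m²·K).
D = C / (ρ c_p) = 4.19×10^8 / (1020 × 3850) = 107 m.

107 m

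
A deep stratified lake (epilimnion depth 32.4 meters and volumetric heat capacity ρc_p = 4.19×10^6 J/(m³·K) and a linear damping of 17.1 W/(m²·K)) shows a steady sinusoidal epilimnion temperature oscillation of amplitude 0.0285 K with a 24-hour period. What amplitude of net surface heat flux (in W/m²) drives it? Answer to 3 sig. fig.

Areal heat capacity C = ρc_p × D = 4.19×10^6 × 32.4 = 1.36×10^8 J m⁻² K⁻¹.
ω = 2π / 86400 s = 7.27×10^-5 s⁻¹.
√((Cω)² + λ²) = √((9870)² + 17.1²) = 9870 W/(m²·K).
F₀ = A × √((Cω)²+λ²) = 0.0285 × 9870 = 281 W/m².

281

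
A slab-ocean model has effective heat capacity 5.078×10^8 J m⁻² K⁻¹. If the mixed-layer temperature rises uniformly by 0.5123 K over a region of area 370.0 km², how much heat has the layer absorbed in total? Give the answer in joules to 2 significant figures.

9.6×10^16 J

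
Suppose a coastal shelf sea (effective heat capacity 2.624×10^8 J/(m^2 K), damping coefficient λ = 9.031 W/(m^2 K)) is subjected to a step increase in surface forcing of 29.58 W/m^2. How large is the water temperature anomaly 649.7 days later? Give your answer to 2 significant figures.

2.8 K

Areal heat capacity C = 2.624×10^8 J/(m^2 K) (given).
τ = C / λ = 2.62×10^8 / 9.031 = 2.91×10^7 s.
Equilibrium anomaly ΔT_eq = F / λ = 29.58 / 9.031 = 3.28 K.
t = 649.7 days = 5.61×10^7 s, so t/τ = 1.93.
ΔT(t) = ΔT_eq (1 − e^(−t/τ)) = 3.28 × (1 − e^−1.93) = 2.80 K.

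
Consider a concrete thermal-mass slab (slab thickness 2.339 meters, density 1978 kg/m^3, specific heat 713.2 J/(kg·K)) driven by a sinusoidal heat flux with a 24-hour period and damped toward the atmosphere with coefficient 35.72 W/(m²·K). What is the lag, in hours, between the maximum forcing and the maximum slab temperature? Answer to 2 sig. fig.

5.4 hours

Areal heat capacity C = ρ c_p D = 1978 × 713.2 × 2.339 = 3.30×10^6 J m⁻² K⁻¹.
ω = 2π / 86400 s = 7.27×10^-5 s⁻¹.
Phase lag φ = arctan(Cω/λ) = arctan(240/35.72) = 1.42 rad.
Time lag = φ / ω = 1.42 / 7.27×10^-5 = 19600 s = 5.44 hours.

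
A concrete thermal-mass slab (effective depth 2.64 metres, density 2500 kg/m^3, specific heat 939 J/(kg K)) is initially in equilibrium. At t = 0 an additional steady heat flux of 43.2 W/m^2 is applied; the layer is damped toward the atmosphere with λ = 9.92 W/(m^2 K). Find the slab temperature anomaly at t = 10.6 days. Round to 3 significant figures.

3.35 K

Areal heat capacity C = ρ c_p D = 2500 × 939 × 2.64 = 6.20×10^6 J/(m²·K).
τ = C / λ = 6.20×10^6 / 9.92 = 6.25×10^5 s.
Equilibrium anomaly ΔT_eq = F / λ = 43.2 / 9.92 = 4.35 K.
t = 10.6 days = 9.16×10^5 s, so t/τ = 1.47.
ΔT(t) = ΔT_eq (1 − e^(−t/τ)) = 4.35 × (1 − e^−1.47) = 3.35 K.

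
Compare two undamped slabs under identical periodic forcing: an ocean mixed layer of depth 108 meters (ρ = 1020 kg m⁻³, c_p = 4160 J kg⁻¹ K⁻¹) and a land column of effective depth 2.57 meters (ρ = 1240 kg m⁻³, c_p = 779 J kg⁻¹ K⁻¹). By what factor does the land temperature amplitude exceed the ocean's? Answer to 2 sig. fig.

180

C_ocean = 1020 × 4160 × 108 = 4.58×10^8 J/(m²·K).
C_land = 1240 × 779 × 2.57 = 2.48×10^6 J/(m²·K).
Undamped amplitude ∝ 1/C, so A_land/A_ocean = C_ocean/C_land = 185.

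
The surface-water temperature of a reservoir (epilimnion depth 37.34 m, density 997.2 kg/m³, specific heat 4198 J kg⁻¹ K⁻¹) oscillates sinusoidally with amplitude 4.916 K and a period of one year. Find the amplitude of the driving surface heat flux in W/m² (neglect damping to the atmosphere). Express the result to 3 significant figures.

153

Areal heat capacity C = ρ c_p D = 997.2 × 4198 × 37.34 = 1.56×10^8 J m⁻² K⁻¹.
ω = 2π / 3.15×10^7 s = 1.99×10^-7 s⁻¹.
Cω = 1.56×10^8 × 1.99×10^-7 = 31.1 W/(m²·K).
F₀ = A × Cω = 4.916 × 31.1 = 153 W/m².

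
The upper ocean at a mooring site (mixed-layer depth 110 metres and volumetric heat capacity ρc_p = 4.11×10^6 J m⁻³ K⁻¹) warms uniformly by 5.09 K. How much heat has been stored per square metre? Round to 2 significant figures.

2.3×10^9

Areal heat capacity C = ρc_p × D = 4.11×10^6 × 110 = 4.52×10^8 J/(m²·K).
ΔQ = C ΔT = 4.52×10^8 × 5.09 = 2.30×10^9 J/m².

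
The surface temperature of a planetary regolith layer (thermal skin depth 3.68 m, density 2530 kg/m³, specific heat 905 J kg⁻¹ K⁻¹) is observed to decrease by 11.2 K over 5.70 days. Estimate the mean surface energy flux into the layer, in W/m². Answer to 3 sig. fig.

-192

Areal heat capacity C = ρ c_p D = 2530 × 905 × 3.68 = 8.43×10^6 J/(m^2 K).
Required heat per unit area: Q = C ΔT = 8.43×10^6 × -11.2 = -9.44×10^7 J/m².
Flux F = Q / Δt = -9.44×10^7 / 4.92×10^5 s = -192 W/m².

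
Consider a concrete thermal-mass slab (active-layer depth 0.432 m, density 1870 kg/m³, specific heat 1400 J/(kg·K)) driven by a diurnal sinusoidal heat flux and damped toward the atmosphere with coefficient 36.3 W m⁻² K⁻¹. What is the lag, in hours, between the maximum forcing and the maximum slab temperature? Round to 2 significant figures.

4.4 hours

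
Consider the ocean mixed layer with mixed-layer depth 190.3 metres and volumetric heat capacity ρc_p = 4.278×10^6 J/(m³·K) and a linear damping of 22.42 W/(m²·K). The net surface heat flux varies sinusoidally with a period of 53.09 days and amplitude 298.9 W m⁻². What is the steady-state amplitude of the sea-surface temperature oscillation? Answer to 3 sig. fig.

0.268 K

Areal heat capacity C = ρc_p × D = 4.278×10^6 × 190.3 = 8.14×10^8 J/(m^2 K).
Angular frequency ω = 2π / T = 2π / 4.59×10^6 s = 1.37×10^-6 s⁻¹.
√((Cω)² + λ²) = √((1120)² + 22.42²) = 1120 W/(m²·K).
Amplitude A = F₀ / √((Cω)²+λ²) = 298.9 / 1120 = 0.268 K.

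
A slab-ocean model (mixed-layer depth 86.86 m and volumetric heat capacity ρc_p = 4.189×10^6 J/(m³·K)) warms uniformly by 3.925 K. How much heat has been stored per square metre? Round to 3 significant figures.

1.43×10^9

Areal heat capacity C = ρc_p × D = 4.189×10^6 × 86.86 = 3.64×10^8 J/(m^2 K).
ΔQ = C ΔT = 3.64×10^8 × 3.925 = 1.43×10^9 J/m².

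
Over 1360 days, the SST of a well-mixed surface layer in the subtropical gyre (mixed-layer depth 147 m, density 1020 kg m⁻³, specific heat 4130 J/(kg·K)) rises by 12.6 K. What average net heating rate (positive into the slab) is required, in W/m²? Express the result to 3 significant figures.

Areal heat capacity C = ρ c_p D = 1020 × 4130 × 147 = 6.19×10^8 J/(m²·K).
Required heat per unit area: Q = C ΔT = 6.19×10^8 × 12.6 = 7.80×10^9 J/m².
Flux F = Q / Δt = 7.80×10^9 / 1.18×10^8 s = 66.4 W/m².

66.4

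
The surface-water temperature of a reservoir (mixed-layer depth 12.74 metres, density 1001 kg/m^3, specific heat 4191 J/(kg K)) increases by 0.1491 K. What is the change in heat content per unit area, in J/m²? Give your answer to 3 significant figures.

7.97×10^6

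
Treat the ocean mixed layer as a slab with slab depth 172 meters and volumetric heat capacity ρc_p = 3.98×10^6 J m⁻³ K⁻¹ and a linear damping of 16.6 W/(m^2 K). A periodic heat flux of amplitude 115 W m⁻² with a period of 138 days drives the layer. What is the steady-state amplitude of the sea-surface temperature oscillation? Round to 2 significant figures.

0.32 K

Areal heat capacity C = ρc_p × D = 3.98×10^6 × 172 = 6.85×10^8 J/(m²·K).
Angular frequency ω = 2π / T = 2π / 1.19×10^7 s = 5.27×10^-7 s⁻¹.
√((Cω)² + λ²) = √((361)² + 16.6²) = 361 W/(m²·K).
Amplitude A = F₀ / √((Cω)²+λ²) = 115 / 361 = 0.318 K.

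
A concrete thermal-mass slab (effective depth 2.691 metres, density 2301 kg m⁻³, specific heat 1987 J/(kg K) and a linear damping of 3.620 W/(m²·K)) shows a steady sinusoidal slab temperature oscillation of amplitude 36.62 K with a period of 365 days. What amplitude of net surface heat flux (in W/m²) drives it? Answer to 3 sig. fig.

160

Areal heat capacity C = ρ c_p D = 2301 × 1987 × 2.691 = 1.23×10^7 J m⁻² K⁻¹.
ω = 2π / 3.15×10^7 s = 1.99×10^-7 s⁻¹.
√((Cω)² + λ²) = √((2.45)² + 3.620²) = 4.37 W/(m²·K).
F₀ = A × √((Cω)²+λ²) = 36.62 × 4.37 = 160 W/m².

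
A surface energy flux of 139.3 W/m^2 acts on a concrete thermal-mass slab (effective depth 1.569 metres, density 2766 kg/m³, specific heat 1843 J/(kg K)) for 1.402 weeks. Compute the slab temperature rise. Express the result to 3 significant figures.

14.8 K

Areal heat capacity C = ρ c_p D = 2766 × 1843 × 1.569 = 8.00×10^6 J/(m^2 K).
Net heat input Q = F Δt = 139.3 × (1.402 weeks × 6.048×10^5 s/week) = 1.18×10^8 J/m².
ΔT = Q / C = 1.18×10^8 / 8.00×10^6 = 14.8 K.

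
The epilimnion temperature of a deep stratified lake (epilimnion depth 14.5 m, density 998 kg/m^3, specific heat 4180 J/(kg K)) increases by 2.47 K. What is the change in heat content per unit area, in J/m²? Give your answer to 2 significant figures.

Areal heat capacity C = ρ c_p D = 998 × 4180 × 14.5 = 6.05×10^7 J m⁻² K⁻¹.
ΔQ = C ΔT = 6.05×10^7 × 2.47 = 1.49×10^8 J/m².

1.5×10^8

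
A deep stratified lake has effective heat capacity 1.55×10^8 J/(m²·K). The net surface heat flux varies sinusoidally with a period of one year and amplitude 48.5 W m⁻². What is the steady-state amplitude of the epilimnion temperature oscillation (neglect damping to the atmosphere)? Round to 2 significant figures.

Areal heat capacity C = 1.55×10^8 J/(m²·K) (given).
Angular frequency ω = 2π / T = 2π / 3.15×10^7 s = 1.99×10^-7 s⁻¹.
Cω = 1.55×10^8 × 1.99×10^-7 = 30.9 W/(m²·K).
Amplitude A = F₀ / (Cω) = 48.5 / 30.9 = 1.57 K.

1.6 K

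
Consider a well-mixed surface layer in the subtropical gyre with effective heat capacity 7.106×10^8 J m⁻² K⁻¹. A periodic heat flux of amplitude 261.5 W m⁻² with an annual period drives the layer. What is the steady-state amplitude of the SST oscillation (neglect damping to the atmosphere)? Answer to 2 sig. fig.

1.8 K

Areal heat capacity C = 7.106×10^8 J m⁻² K⁻¹ (given).
Angular frequency ω = 2π / T = 2π / 3.15×10^7 s = 1.99×10^-7 s⁻¹.
Cω = 7.11×10^8 × 1.99×10^-7 = 142 W/(m²·K).
Amplitude A = F₀ / (Cω) = 261.5 / 142 = 1.85 K.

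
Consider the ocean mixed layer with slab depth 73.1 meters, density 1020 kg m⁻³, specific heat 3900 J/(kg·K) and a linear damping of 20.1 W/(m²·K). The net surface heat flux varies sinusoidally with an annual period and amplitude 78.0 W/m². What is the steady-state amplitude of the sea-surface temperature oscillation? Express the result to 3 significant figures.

Areal heat capacity C = ρ c_p D = 1020 × 3900 × 73.1 = 2.91×10^8 J/(m^2 K).
Angular frequency ω = 2π / T = 2π / 3.15×10^7 s = 1.99×10^-7 s⁻¹.
√((Cω)² + λ²) = √((57.9)² + 20.1²) = 61.3 W/(m²·K).
Amplitude A = F₀ / √((Cω)²+λ²) = 78.0 / 61.3 = 1.27 K.

1.27 K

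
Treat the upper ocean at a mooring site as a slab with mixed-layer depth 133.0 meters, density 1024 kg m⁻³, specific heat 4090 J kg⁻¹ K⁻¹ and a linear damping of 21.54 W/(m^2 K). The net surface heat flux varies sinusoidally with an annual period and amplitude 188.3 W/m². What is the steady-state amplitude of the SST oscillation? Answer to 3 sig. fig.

Areal heat capacity C = ρ c_p D = 1024 × 4090 × 133.0 = 5.57×10^8 J/(m²·K).
Angular frequency ω = 2π / T = 2π / 3.15×10^7 s = 1.99×10^-7 s⁻¹.
√((Cω)² + λ²) = √((111)² + 21.54²) = 113 W/(m²·K).
Amplitude A = F₀ / √((Cω)²+λ²) = 188.3 / 113 = 1.67 K.

1.67 K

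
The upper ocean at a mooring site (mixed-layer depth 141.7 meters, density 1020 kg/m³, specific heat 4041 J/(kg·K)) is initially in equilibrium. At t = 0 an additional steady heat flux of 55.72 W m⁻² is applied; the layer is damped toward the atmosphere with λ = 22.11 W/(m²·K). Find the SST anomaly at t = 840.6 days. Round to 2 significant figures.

2.4 K

Areal heat capacity C = ρ c_p D = 1020 × 4041 × 141.7 = 5.84×10^8 J/(m²·K).
τ = C / λ = 5.84×10^8 / 22.11 = 2.64×10^7 s.
Equilibrium anomaly ΔT_eq = F / λ = 55.72 / 22.11 = 2.52 K.
t = 840.6 days = 7.26×10^7 s, so t/τ = 2.75.
ΔT(t) = ΔT_eq (1 − e^(−t/τ)) = 2.52 × (1 − e^−2.75) = 2.36 K.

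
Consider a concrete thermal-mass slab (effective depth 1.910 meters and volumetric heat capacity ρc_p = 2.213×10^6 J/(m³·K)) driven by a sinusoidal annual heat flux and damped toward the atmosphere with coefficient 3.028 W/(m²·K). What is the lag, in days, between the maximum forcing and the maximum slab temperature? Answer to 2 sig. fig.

16 days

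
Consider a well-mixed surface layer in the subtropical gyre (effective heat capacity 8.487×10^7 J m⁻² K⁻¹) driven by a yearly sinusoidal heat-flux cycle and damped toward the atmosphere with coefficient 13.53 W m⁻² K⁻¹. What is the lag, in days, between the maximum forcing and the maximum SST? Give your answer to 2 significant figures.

52 days

Areal heat capacity C = 8.487×10^7 J m⁻² K⁻¹ (given).
ω = 2π / 3.15×10^7 s = 1.99×10^-7 s⁻¹.
Phase lag φ = arctan(Cω/λ) = arctan(16.9/13.53) = 0.896 rad.
Time lag = φ / ω = 0.896 / 1.99×10^-7 = 4.50×10^6 s = 52.0 days.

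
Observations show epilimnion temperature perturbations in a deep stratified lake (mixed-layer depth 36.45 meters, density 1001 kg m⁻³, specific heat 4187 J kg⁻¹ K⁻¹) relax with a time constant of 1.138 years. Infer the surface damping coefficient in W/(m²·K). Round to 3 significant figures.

4.25

Areal heat capacity C = ρ c_p D = 1001 × 4187 × 36.45 = 1.53×10^8 J m⁻² K⁻¹.
τ = 1.138 years = 3.59×10^7 s.
λ = C / τ = 1.53×10^8 / 3.59×10^7 = 4.25 W/(m²·K).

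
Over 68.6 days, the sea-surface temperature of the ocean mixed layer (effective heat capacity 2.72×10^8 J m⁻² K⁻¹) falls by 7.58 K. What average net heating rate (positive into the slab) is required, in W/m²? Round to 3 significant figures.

Areal heat capacity C = 2.72×10^8 J m⁻² K⁻¹ (given).
Required heat per unit area: Q = C ΔT = 2.72×10^8 × -7.58 = -2.06×10^9 J/m².
Flux F = Q / Δt = -2.06×10^9 / 5.93×10^6 s = -348 W/m².

-348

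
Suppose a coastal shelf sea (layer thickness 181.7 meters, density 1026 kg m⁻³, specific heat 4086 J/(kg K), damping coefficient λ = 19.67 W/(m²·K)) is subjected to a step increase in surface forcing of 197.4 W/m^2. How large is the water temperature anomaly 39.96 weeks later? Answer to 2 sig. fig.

4.7 K

Areal heat capacity C = ρ c_p D = 1026 × 4086 × 181.7 = 7.62×10^8 J m⁻² K⁻¹.
τ = C / λ = 7.62×10^8 / 19.67 = 3.87×10^7 s.
Equilibrium anomaly ΔT_eq = F / λ = 197.4 / 19.67 = 10.0 K.
t = 39.96 weeks = 2.42×10^7 s, so t/τ = 0.624.
ΔT(t) = ΔT_eq (1 − e^(−t/τ)) = 10.0 × (1 − e^−0.624) = 4.66 K.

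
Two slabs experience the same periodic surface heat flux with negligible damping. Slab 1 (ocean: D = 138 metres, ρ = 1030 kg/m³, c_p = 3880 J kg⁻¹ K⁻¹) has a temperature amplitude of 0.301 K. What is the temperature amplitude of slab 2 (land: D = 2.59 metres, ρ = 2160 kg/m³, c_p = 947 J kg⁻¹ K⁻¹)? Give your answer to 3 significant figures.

31.3 K

C_ocean = 5.52×10^8 J/(m²·K); C_land = 5.30×10^6 J/(m²·K).
A ∝ 1/C ⇒ A_land = A_ocean × C_ocean/C_land = 0.301 × 104 = 31.3 K.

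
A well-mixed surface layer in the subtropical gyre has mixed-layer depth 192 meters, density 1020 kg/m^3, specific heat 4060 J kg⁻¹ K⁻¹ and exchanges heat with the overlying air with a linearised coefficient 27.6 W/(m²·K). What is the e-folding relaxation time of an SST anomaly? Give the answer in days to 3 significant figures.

333 days

Areal heat capacity C = ρ c_p D = 1020 × 4060 × 192 = 7.95×10^8 J/(m^2 K).
Relaxation time τ = C / λ = 7.95×10^8 / 27.6 = 2.88×10^7 s.
In days: 2.88×10^7 s / (86400 s/day) = 333 days.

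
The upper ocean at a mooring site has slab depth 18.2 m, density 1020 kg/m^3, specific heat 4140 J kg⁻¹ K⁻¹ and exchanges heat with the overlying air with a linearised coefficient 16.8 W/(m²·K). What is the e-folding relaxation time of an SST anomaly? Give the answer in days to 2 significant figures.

53 days

Areal heat capacity C = ρ c_p D = 1020 × 4140 × 18.2 = 7.69×10^7 J/(m²·K).
Relaxation time τ = C / λ = 7.69×10^7 / 16.8 = 4.57×10^6 s.
In days: 4.57×10^6 s / (86400 s/day) = 52.9 days.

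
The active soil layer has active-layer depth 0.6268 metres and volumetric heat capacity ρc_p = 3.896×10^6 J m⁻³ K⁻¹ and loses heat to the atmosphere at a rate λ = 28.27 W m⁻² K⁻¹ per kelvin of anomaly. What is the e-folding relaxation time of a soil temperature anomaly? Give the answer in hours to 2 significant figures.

Areal heat capacity C = ρc_p × D = 3.896×10^6 × 0.6268 = 2.44×10^6 J m⁻² K⁻¹.
Relaxation time τ = C / λ = 2.44×10^6 / 28.27 = 86400 s.
In hours: 86400 s / (3600 s/hour) = 24.0 hours.

24 hours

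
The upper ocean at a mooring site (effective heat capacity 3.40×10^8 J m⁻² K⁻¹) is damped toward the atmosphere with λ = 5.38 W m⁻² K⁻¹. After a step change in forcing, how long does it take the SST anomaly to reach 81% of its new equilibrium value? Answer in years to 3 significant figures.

3.33 years

Areal heat capacity C = 3.40×10^8 J m⁻² K⁻¹ (given).
τ = C / λ = 3.40×10^8 / 5.38 = 6.32×10^7 s.
Fraction reached: 1 − e^(−t/τ) = 0.81 ⇒ t = −τ ln(1 − 0.81) = τ × 1.66.
t = 1.05×10^8 s = 3.33 years.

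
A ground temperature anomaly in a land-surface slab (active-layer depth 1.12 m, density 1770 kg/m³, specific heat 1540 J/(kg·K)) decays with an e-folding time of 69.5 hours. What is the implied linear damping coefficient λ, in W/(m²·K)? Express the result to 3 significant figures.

12.2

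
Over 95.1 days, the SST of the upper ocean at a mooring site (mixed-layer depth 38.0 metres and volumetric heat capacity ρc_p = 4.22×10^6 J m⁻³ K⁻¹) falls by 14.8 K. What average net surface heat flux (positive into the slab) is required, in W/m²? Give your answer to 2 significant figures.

-290

Areal heat capacity C = ρc_p × D = 4.22×10^6 × 38.0 = 1.60×10^8 J/(m^2 K).
Required heat per unit area: Q = C ΔT = 1.60×10^8 × -14.8 = -2.37×10^9 J/m².
Flux F = Q / Δt = -2.37×10^9 / 8.22×10^6 s = -289 W/m².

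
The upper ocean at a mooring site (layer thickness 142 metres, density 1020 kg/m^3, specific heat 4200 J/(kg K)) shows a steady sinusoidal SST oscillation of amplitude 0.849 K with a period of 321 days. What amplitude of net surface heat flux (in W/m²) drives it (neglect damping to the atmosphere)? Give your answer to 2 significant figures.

120

Areal heat capacity C = ρ c_p D = 1020 × 4200 × 142 = 6.08×10^8 J m⁻² K⁻¹.
ω = 2π / 2.77×10^7 s = 2.27×10^-7 s⁻¹.
Cω = 6.08×10^8 × 2.27×10^-7 = 138 W/(m²·K).
F₀ = A × Cω = 0.849 × 138 = 117 W/m².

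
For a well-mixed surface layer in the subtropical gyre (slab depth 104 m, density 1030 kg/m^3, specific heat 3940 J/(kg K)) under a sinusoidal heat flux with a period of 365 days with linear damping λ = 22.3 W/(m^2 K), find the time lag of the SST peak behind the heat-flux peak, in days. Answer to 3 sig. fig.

Areal heat capacity C = ρ c_p D = 1030 × 3940 × 104 = 4.22×10^8 J m⁻² K⁻¹.
ω = 2π / 3.15×10^7 s = 1.99×10^-7 s⁻¹.
Phase lag φ = arctan(Cω/λ) = arctan(84.1/22.3) = 1.31 rad.
Time lag = φ / ω = 1.31 / 1.99×10^-7 = 6.58×10^6 s = 76.2 days.

76.2 days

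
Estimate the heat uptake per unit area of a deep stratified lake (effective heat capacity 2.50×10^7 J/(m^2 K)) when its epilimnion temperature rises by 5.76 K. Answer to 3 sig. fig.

1.44×10^8

Areal heat capacity C = 2.50×10^7 J/(m^2 K) (given).
ΔQ = C ΔT = 2.50×10^7 × 5.76 = 1.44×10^8 J/m².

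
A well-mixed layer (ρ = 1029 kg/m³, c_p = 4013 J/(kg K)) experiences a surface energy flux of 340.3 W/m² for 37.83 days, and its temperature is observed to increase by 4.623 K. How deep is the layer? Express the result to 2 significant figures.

Heat input Q = F Δt = 340.3 × 3.27×10^6 s = 1.11×10^9 J/m².
Required areal heat capacity C = Q / ΔT = 2.41×10^8 J/(m²·K).
Depth D = C / (ρ c_p) = 2.41×10^8 / (1029 × 4013) = 58.3 m.

58 m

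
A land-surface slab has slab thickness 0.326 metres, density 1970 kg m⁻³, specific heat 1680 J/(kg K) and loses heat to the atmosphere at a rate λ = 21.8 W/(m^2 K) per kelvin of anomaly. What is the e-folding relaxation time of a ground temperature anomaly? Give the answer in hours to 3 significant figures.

13.7 hours

Areal heat capacity C = ρ c_p D = 1970 × 1680 × 0.326 = 1.08×10^6 J/(m²·K).
Relaxation time τ = C / λ = 1.08×10^6 / 21.8 = 49500 s.
In hours: 49500 s / (3600 s/hour) = 13.7 hours.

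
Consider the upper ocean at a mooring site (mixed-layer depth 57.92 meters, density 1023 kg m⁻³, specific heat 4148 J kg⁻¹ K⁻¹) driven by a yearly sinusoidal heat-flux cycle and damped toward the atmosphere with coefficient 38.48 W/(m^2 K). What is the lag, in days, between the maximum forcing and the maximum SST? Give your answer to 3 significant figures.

52.6 days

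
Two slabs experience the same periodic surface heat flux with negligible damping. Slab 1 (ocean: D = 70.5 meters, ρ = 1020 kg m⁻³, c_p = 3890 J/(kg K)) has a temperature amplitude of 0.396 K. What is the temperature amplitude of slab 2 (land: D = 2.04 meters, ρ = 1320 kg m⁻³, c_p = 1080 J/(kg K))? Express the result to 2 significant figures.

C_ocean = 2.80×10^8 J/(m²·K); C_land = 2.91×10^6 J/(m²·K).
A ∝ 1/C ⇒ A_land = A_ocean × C_ocean/C_land = 0.396 × 96.2 = 38.1 K.

38 K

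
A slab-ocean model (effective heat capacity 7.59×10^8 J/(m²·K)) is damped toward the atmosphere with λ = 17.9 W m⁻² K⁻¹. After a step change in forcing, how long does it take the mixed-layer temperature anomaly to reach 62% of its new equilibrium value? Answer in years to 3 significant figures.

Areal heat capacity C = 7.59×10^8 J/(m²·K) (given).
τ = C / λ = 7.59×10^8 / 17.9 = 4.24×10^7 s.
Fraction reached: 1 − e^(−t/τ) = 0.62 ⇒ t = −τ ln(1 − 0.62) = τ × 0.968.
t = 4.10×10^7 s = 1.30 years.

1.30 years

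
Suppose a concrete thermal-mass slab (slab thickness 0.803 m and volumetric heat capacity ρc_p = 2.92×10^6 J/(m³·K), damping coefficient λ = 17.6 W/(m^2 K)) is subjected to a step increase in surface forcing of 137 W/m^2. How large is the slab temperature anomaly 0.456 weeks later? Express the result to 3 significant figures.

6.80 K

Areal heat capacity C = ρc_p × D = 2.92×10^6 × 0.803 = 2.34×10^6 J/(m²·K).
τ = C / λ = 2.34×10^6 / 17.6 = 1.33×10^5 s.
Equilibrium anomaly ΔT_eq = F / λ = 137 / 17.6 = 7.78 K.
t = 0.456 weeks = 2.76×10^5 s, so t/τ = 2.07.
ΔT(t) = ΔT_eq (1 − e^(−t/τ)) = 7.78 × (1 − e^−2.07) = 6.80 K.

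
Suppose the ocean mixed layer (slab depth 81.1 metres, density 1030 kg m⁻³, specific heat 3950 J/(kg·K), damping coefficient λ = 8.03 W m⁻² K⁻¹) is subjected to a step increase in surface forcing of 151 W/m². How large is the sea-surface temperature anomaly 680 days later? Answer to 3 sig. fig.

Areal heat capacity C = ρ c_p D = 1030 × 3950 × 81.1 = 3.30×10^8 J/(m²·K).
τ = C / λ = 3.30×10^8 / 8.03 = 4.11×10^7 s.
Equilibrium anomaly ΔT_eq = F / λ = 151 / 8.03 = 18.8 K.
t = 680 days = 5.88×10^7 s, so t/τ = 1.43.
ΔT(t) = ΔT_eq (1 − e^(−t/τ)) = 18.8 × (1 − e^−1.43) = 14.3 K.

14.3 K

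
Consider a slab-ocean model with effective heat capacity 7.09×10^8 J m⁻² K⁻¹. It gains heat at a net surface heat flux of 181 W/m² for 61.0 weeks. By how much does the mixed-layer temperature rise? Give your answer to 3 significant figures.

9.42 K

Areal heat capacity C = 7.09×10^8 J m⁻² K⁻¹ (given).
Net heat input Q = F Δt = 181 × (61.0 weeks × 6.048×10^5 s/week) = 6.68×10^9 J/m².
ΔT = Q / C = 6.68×10^9 / 7.09×10^8 = 9.42 K.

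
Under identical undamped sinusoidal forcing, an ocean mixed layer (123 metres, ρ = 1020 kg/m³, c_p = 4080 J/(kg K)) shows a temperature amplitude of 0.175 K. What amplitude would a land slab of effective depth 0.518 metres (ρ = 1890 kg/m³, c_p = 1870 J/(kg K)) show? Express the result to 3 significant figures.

C_ocean = 5.12×10^8 J/(m²·K); C_land = 1.83×10^6 J/(m²·K).
A ∝ 1/C ⇒ A_land = A_ocean × C_ocean/C_land = 0.175 × 280 = 48.9 K.

48.9 K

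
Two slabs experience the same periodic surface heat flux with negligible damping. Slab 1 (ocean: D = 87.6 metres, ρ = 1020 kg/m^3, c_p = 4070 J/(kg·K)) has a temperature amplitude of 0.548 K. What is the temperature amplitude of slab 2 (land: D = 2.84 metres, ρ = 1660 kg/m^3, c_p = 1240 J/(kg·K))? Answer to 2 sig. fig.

34 K

C_ocean = 3.64×10^8 J/(m²·K); C_land = 5.85×10^6 J/(m²·K).
A ∝ 1/C ⇒ A_land = A_ocean × C_ocean/C_land = 0.548 × 62.2 = 34.1 K.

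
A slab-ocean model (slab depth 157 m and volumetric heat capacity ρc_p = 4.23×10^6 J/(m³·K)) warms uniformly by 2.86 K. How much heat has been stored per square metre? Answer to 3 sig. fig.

1.90×10^9

Areal heat capacity C = ρc_p × D = 4.23×10^6 × 157 = 6.64×10^8 J m⁻² K⁻¹.
ΔQ = C ΔT = 6.64×10^8 × 2.86 = 1.90×10^9 J/m².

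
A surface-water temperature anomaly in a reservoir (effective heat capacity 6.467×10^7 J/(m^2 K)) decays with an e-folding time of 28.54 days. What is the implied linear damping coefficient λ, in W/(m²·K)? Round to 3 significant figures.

26.2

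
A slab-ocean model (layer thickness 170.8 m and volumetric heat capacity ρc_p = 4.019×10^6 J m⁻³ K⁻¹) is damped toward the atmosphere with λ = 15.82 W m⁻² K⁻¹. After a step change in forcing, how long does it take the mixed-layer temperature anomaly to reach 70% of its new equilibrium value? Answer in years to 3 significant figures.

1.66 years

Areal heat capacity C = ρc_p × D = 4.019×10^6 × 170.8 = 6.86×10^8 J/(m^2 K).
τ = C / λ = 6.86×10^8 / 15.82 = 4.34×10^7 s.
Fraction reached: 1 − e^(−t/τ) = 0.70 ⇒ t = −τ ln(1 − 0.70) = τ × 1.20.
t = 5.22×10^7 s = 1.66 years.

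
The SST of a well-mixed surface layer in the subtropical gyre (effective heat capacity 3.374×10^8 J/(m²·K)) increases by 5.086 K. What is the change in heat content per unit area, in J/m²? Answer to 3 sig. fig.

1.72×10^9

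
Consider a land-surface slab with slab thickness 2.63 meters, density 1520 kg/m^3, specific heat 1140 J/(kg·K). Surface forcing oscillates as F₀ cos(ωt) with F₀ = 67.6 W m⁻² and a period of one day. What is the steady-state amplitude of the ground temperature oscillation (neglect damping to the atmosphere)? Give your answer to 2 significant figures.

Areal heat capacity C = ρ c_p D = 1520 × 1140 × 2.63 = 4.56×10^6 J m⁻² K⁻¹.
Angular frequency ω = 2π / T = 2π / 86400 s = 7.27×10^-5 s⁻¹.
Cω = 4.56×10^6 × 7.27×10^-5 = 331 W/(m²·K).
Amplitude A = F₀ / (Cω) = 67.6 / 331 = 0.204 K.

0.20 K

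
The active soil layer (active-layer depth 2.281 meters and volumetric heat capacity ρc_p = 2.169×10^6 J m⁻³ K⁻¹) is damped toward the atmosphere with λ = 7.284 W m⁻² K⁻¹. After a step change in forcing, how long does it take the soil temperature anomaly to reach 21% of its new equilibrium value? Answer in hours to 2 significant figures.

Areal heat capacity C = ρc_p × D = 2.169×10^6 × 2.281 = 4.95×10^6 J/(m^2 K).
τ = C / λ = 4.95×10^6 / 7.284 = 6.79×10^5 s.
Fraction reached: 1 − e^(−t/τ) = 0.21 ⇒ t = −τ ln(1 − 0.21) = τ × 0.236.
t = 1.60×10^5 s = 44.5 hours.

44 hours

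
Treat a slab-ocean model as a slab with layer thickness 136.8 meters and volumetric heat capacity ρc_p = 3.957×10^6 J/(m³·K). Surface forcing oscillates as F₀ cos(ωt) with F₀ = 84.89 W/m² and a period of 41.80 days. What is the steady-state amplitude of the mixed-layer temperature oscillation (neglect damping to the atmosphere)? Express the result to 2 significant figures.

0.090 K

Areal heat capacity C = ρc_p × D = 3.957×10^6 × 136.8 = 5.41×10^8 J m⁻² K⁻¹.
Angular frequency ω = 2π / T = 2π / 3.61×10^6 s = 1.74×10^-6 s⁻¹.
Cω = 5.41×10^8 × 1.74×10^-6 = 942 W/(m²·K).
Amplitude A = F₀ / (Cω) = 84.89 / 942 = 0.0901 K.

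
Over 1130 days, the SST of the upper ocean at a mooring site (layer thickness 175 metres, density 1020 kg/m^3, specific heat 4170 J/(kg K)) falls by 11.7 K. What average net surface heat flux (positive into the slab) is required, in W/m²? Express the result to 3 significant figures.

-89.2

Areal heat capacity C = ρ c_p D = 1020 × 4170 × 175 = 7.44×10^8 J m⁻² K⁻¹.
Required heat per unit area: Q = C ΔT = 7.44×10^8 × -11.7 = -8.71×10^9 J/m².
Flux F = Q / Δt = -8.71×10^9 / 9.76×10^7 s = -89.2 W/m².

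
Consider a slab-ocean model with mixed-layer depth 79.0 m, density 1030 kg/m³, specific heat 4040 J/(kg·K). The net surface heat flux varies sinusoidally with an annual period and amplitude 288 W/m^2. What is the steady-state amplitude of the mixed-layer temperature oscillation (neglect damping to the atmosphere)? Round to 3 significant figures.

4.40 K

Areal heat capacity C = ρ c_p D = 1030 × 4040 × 79.0 = 3.29×10^8 J/(m^2 K).
Angular frequency ω = 2π / T = 2π / 3.15×10^7 s = 1.99×10^-7 s⁻¹.
Cω = 3.29×10^8 × 1.99×10^-7 = 65.5 W/(m²·K).
Amplitude A = F₀ / (Cω) = 288 / 65.5 = 4.40 K.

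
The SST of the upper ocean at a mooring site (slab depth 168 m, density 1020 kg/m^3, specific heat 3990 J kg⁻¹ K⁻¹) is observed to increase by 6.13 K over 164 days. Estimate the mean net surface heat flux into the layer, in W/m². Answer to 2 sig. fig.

Areal heat capacity C = ρ c_p D = 1020 × 3990 × 168 = 6.84×10^8 J/(m^2 K).
Required heat per unit area: Q = C ΔT = 6.84×10^8 × 6.13 = 4.19×10^9 J/m².
Flux F = Q / Δt = 4.19×10^9 / 1.42×10^7 s = 296 W/m².

300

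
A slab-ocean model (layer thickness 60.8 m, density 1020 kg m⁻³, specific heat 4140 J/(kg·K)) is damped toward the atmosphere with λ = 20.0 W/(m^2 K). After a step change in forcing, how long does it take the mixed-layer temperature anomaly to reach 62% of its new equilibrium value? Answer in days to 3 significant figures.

Areal heat capacity C = ρ c_p D = 1020 × 4140 × 60.8 = 2.57×10^8 J/(m^2 K).
τ = C / λ = 2.57×10^8 / 20.0 = 1.28×10^7 s.
Fraction reached: 1 − e^(−t/τ) = 0.62 ⇒ t = −τ ln(1 − 0.62) = τ × 0.968.
t = 1.24×10^7 s = 144 days.

144 days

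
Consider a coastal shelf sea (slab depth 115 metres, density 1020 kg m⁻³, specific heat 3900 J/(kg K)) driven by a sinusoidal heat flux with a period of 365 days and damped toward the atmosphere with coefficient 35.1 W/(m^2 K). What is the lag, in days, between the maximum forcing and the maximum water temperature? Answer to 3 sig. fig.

69.9 days

Areal heat capacity C = ρ c_p D = 1020 × 3900 × 115 = 4.57×10^8 J/(m²·K).
ω = 2π / 3.15×10^7 s = 1.99×10^-7 s⁻¹.
Phase lag φ = arctan(Cω/λ) = arctan(91.1/35.1) = 1.20 rad.
Time lag = φ / ω = 1.20 / 1.99×10^-7 = 6.04×10^6 s = 69.9 days.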